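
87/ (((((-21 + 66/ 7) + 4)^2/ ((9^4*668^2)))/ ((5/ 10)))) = 6240340677816/ 2809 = 2221552395.09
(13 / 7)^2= 169 / 49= 3.45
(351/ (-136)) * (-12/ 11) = 1053/ 374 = 2.82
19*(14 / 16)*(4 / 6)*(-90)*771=-1538145 / 2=-769072.50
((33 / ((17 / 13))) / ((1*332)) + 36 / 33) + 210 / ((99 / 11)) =4563221 / 186252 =24.50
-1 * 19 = -19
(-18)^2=324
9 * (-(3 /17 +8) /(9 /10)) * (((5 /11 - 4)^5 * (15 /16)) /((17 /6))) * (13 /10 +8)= 52484769921285 /372349912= 140955.51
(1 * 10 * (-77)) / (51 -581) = 77 / 53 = 1.45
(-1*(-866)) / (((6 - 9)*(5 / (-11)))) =635.07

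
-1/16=-0.06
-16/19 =-0.84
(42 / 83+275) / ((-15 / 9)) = -68601 / 415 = -165.30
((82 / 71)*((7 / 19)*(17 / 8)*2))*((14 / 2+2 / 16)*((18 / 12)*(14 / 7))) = 43911 / 1136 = 38.65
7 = 7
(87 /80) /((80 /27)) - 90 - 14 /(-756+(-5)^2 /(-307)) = -133126641967 /1485548800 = -89.61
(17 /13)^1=17 /13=1.31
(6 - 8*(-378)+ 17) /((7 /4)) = 12188 /7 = 1741.14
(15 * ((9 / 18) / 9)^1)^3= 125 / 216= 0.58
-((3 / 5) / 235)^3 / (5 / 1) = -27 / 8111171875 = -0.00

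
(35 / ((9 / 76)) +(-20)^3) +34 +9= -68953 / 9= -7661.44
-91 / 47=-1.94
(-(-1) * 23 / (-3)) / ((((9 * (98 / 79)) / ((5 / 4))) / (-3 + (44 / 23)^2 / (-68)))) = 10847885 / 4138344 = 2.62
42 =42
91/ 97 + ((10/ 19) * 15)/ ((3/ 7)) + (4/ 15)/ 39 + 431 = 485564392/ 1078155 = 450.37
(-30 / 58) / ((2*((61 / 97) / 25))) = -36375 / 3538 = -10.28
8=8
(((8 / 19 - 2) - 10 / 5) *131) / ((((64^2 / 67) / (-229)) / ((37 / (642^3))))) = 1264247857 / 5148238307328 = 0.00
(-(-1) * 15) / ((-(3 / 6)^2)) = -60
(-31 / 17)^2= 961 / 289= 3.33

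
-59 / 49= -1.20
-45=-45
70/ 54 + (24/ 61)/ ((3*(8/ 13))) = 2486/ 1647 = 1.51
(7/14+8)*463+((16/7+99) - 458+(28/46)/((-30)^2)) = 129641537/36225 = 3578.79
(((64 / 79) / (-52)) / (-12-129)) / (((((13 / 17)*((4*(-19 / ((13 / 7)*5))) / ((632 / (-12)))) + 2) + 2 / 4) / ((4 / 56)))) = 1360 / 451279101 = 0.00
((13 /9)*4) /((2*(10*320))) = 13 /14400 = 0.00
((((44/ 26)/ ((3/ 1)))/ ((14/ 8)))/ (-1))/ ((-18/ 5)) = 220/ 2457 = 0.09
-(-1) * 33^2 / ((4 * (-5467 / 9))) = -891 / 1988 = -0.45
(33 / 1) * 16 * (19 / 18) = 1672 / 3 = 557.33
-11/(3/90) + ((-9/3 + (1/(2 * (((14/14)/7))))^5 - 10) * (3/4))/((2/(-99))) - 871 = -5175583/256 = -20217.12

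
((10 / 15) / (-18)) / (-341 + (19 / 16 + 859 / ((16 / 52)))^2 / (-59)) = 15104 / 54056117691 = 0.00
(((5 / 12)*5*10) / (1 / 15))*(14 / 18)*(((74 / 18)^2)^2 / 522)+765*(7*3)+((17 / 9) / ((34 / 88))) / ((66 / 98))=999008528203 / 61647156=16205.27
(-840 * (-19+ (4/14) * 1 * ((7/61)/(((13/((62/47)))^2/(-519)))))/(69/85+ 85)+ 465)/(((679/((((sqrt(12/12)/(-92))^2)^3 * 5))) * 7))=790205285925/697828459264663987539968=0.00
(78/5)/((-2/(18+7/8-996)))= 7621.58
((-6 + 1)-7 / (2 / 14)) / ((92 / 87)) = -2349 / 46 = -51.07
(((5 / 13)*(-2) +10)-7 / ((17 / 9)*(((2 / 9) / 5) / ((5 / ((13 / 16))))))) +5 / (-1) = -112465 / 221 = -508.89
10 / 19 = 0.53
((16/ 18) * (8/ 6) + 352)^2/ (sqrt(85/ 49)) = 636547072 * sqrt(85)/ 61965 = 94709.50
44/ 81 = 0.54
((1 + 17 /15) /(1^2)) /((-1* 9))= -32 /135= -0.24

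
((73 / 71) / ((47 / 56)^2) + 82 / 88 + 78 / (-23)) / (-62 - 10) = 17633015 / 1269768544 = 0.01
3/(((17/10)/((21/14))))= 45/17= 2.65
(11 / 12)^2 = 121 / 144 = 0.84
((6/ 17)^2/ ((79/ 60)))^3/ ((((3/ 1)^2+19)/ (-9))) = -22674816000/ 83305340175337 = -0.00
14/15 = 0.93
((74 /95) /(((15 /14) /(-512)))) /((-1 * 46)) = 265216 /32775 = 8.09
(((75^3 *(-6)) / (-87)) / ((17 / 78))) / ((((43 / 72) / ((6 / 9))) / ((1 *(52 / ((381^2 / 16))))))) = 292032000000 / 341918671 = 854.10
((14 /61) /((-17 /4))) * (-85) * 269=75320 /61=1234.75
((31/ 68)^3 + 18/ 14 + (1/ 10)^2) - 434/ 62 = -308668319/ 55025600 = -5.61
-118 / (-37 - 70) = 118 / 107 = 1.10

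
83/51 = 1.63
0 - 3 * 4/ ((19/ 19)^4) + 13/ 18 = -203/ 18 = -11.28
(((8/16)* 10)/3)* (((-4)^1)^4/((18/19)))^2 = 29573120/243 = 121700.08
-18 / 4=-9 / 2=-4.50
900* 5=4500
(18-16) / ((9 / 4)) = 0.89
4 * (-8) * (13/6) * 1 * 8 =-1664/3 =-554.67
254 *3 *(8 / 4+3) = 3810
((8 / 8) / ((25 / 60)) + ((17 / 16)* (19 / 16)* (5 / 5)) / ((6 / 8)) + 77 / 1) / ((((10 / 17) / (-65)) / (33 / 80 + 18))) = -8446387729 / 51200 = -164968.51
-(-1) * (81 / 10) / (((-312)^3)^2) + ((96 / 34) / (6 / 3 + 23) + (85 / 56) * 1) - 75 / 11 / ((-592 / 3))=45926084417425388021 / 27577438210267545600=1.67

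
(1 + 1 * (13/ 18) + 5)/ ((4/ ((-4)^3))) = -968/ 9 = -107.56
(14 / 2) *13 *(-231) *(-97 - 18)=2417415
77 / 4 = 19.25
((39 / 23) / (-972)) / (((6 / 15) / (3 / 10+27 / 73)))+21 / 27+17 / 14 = 10099463 / 5077296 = 1.99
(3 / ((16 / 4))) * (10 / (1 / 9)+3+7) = 75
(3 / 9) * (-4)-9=-31 / 3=-10.33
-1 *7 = -7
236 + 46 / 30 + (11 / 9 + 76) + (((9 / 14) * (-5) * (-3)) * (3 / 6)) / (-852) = 112630103 / 357840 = 314.75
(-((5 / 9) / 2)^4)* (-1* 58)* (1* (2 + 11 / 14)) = 235625 / 244944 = 0.96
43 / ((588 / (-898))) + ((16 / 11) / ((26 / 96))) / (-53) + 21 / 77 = -145945847 / 2228226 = -65.50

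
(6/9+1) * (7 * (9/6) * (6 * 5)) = 525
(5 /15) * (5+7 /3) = 22 /9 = 2.44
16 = 16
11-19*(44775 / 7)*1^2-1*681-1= -855422 / 7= -122203.14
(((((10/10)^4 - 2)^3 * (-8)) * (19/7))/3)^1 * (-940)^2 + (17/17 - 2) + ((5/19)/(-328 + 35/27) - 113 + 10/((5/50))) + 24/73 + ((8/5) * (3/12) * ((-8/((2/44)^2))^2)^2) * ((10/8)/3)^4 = 18799001651412732281281/6937090209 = 2709926076357.40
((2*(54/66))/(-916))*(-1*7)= 63/5038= 0.01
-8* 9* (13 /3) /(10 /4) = -624 /5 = -124.80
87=87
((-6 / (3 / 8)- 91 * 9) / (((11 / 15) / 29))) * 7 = -2542575 / 11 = -231143.18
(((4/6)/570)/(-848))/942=-1/682987680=-0.00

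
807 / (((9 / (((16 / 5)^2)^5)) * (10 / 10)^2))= 295768627871744 / 29296875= 10095569.16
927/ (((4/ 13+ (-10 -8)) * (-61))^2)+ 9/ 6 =1.50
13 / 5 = 2.60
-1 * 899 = -899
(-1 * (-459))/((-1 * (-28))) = 459/28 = 16.39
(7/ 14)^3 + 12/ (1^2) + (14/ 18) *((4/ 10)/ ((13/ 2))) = 56969/ 4680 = 12.17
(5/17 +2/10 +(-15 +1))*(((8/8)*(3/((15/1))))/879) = -1148/373575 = -0.00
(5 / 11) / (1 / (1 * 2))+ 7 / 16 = 237 / 176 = 1.35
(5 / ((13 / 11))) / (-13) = -55 / 169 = -0.33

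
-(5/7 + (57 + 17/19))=-7795/133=-58.61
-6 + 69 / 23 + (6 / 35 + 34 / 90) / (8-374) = -346043 / 115290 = -3.00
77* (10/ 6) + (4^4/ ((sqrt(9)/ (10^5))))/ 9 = 25603465/ 27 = 948276.48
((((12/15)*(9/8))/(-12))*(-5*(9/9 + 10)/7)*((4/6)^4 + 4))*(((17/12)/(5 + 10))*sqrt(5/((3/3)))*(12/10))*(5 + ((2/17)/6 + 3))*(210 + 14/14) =16137913*sqrt(5)/34020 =1060.71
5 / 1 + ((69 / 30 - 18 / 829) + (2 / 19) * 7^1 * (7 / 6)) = 3845419 / 472530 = 8.14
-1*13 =-13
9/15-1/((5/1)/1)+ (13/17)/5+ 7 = 642/85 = 7.55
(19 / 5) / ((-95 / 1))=-1 / 25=-0.04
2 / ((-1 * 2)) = -1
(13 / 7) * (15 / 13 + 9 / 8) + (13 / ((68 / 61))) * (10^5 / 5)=222044029 / 952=233239.53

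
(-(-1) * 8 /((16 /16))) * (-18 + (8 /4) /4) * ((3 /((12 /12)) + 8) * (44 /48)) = -1411.67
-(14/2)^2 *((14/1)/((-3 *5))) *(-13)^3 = -1507142/15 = -100476.13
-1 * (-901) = 901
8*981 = 7848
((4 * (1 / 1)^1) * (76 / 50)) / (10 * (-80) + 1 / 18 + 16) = -2736 / 352775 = -0.01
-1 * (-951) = 951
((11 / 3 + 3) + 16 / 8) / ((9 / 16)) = 416 / 27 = 15.41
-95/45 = -19/9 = -2.11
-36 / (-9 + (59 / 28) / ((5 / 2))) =4.41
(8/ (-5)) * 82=-131.20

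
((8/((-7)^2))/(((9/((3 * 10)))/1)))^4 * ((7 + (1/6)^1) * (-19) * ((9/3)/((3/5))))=-83660800000/1400846643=-59.72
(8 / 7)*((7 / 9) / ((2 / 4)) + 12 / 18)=160 / 63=2.54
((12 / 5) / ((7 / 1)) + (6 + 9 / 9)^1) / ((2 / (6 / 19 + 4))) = 15.85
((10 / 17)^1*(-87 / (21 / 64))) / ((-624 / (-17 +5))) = -4640 / 1547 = -3.00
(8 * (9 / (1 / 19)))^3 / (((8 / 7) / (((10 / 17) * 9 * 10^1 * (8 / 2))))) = 8064340300800 / 17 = 474372958870.59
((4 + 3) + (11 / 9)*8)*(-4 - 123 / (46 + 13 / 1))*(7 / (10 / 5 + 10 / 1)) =-379463 / 6372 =-59.55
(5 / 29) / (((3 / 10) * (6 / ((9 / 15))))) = 5 / 87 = 0.06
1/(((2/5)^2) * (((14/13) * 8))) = 325/448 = 0.73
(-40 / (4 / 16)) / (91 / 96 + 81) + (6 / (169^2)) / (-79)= -34657107042 / 17750461573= -1.95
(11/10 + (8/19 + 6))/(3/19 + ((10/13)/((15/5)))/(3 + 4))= 390117/10090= 38.66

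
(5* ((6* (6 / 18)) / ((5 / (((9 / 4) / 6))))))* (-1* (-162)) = 243 / 2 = 121.50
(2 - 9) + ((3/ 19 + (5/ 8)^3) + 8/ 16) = -59321/ 9728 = -6.10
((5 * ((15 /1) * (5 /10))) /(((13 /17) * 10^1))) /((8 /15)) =3825 /416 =9.19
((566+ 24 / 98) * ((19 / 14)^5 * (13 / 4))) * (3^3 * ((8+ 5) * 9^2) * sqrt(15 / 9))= 4232067870727827 * sqrt(15) / 52706752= 310979670.75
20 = 20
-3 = -3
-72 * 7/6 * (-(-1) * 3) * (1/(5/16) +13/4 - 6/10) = -7371/5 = -1474.20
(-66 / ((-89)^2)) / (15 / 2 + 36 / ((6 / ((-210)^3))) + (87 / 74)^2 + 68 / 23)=8312568 / 55434525034402135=0.00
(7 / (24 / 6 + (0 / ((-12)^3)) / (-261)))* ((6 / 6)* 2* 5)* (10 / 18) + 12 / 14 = 1333 / 126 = 10.58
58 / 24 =29 / 12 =2.42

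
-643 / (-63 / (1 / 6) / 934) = 300281 / 189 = 1588.79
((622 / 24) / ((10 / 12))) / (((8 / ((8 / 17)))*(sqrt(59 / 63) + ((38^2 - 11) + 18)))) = 28429443 / 22548834680 - 933*sqrt(413) / 22548834680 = 0.00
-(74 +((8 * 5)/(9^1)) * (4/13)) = -8818/117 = -75.37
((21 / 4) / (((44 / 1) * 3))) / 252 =1 / 6336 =0.00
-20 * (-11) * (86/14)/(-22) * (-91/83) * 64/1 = 357760/83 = 4310.36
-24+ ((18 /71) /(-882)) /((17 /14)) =-202778 /8449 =-24.00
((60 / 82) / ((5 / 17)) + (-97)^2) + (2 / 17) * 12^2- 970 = 5895525 / 697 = 8458.43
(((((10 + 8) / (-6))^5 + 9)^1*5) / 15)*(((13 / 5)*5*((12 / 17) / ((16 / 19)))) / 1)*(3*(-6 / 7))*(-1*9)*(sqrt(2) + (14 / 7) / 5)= -2340819*sqrt(2) / 119- 4681638 / 595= -35686.94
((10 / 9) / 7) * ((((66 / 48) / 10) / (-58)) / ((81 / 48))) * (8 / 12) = -22 / 147987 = -0.00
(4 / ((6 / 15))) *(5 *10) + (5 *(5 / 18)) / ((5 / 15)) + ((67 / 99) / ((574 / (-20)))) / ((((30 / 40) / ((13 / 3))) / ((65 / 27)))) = 6957366125 / 13808718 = 503.84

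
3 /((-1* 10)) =-3 /10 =-0.30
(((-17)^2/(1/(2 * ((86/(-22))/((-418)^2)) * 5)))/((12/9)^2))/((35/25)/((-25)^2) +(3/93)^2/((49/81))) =-82290234796875/8960165416576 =-9.18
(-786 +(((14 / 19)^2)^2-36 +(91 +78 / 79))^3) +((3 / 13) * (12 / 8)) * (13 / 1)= 387398523805483253864080969 / 2182501148762921906558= 177502.09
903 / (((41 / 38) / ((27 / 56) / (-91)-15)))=-187420617 / 14924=-12558.34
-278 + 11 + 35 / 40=-2129 / 8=-266.12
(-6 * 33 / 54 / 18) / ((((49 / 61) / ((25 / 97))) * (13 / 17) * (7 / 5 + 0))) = -1425875 / 23356242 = -0.06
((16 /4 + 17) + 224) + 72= 317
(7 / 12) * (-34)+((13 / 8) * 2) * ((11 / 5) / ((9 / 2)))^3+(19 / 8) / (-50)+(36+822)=1222531441 / 1458000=838.50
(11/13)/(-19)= -11/247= -0.04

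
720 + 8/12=2162/3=720.67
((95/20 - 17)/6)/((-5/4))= 49/30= 1.63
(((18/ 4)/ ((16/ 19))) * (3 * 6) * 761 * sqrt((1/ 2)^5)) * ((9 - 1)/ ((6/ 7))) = 2732751 * sqrt(2)/ 32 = 120771.67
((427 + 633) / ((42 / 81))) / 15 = 954 / 7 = 136.29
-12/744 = -0.02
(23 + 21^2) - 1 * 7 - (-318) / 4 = 1073 / 2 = 536.50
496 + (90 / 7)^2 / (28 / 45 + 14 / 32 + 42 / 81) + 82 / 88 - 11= 4341327621 / 7349804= 590.67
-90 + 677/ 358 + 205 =41847/ 358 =116.89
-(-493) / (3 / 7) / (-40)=-3451 / 120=-28.76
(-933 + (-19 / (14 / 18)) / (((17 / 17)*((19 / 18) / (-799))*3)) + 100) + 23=37476 / 7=5353.71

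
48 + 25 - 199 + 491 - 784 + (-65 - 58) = -542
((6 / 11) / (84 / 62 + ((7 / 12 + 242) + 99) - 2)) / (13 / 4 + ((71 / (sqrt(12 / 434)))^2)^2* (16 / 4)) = 0.00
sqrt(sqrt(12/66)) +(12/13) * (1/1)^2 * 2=11^(3/4) * 2^(1/4)/11 +24/13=2.50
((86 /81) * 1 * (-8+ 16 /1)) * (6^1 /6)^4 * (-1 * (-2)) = 1376 /81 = 16.99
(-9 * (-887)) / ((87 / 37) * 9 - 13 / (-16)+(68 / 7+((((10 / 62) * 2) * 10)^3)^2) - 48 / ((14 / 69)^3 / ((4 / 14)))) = -16.51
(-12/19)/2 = -6/19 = -0.32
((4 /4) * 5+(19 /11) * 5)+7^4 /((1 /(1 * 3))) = 79383 /11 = 7216.64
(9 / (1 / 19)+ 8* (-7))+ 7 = 122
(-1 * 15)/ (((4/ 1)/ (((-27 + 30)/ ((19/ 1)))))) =-45/ 76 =-0.59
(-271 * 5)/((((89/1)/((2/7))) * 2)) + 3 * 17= 30418/623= 48.83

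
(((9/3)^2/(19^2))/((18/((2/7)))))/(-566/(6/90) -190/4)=-2/43148525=-0.00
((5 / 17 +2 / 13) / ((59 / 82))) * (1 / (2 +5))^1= 0.09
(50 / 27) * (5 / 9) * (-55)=-13750 / 243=-56.58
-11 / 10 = -1.10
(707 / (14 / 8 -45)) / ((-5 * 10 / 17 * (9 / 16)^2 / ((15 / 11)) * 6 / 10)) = 6153728 / 154143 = 39.92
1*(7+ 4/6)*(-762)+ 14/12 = -35045/6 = -5840.83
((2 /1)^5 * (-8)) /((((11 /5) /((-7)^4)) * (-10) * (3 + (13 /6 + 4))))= 1843968 /605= 3047.88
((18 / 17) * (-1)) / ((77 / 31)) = -558 / 1309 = -0.43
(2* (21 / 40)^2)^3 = 85766121 / 512000000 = 0.17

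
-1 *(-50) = 50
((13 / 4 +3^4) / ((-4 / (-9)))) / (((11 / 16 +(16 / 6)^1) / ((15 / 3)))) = 45495 / 161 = 282.58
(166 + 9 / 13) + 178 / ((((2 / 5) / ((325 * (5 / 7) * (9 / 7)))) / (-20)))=-1692006317 / 637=-2656210.86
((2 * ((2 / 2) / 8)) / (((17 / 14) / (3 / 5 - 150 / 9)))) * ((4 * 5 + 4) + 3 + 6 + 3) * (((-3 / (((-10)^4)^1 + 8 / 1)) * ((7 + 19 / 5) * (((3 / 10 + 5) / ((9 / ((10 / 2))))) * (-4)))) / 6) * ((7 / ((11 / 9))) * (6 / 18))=-1877631 / 1299650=-1.44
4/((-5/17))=-68/5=-13.60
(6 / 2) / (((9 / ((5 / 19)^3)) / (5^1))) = 625 / 20577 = 0.03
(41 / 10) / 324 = 41 / 3240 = 0.01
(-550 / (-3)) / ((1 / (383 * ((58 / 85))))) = 2443540 / 51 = 47912.55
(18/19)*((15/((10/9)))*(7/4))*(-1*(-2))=1701/38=44.76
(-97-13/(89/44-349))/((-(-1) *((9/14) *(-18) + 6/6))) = 1480327/161394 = 9.17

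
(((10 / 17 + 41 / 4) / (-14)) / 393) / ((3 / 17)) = -737 / 66024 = -0.01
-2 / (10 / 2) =-2 / 5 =-0.40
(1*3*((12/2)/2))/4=2.25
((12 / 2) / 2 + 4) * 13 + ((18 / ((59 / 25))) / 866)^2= 91.00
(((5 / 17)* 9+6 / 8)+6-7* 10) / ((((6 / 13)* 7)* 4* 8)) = -53573 / 91392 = -0.59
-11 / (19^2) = -11 / 361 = -0.03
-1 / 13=-0.08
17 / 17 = 1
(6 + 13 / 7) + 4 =11.86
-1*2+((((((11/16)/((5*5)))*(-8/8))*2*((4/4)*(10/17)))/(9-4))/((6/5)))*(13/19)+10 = 309937/38760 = 8.00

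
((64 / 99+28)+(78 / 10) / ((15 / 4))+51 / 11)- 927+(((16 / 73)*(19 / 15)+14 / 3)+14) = -157673786 / 180675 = -872.69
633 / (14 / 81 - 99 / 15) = -256365 / 2603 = -98.49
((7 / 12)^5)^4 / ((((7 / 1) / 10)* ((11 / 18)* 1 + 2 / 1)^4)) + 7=623726816234409887778611 / 89103822748561994416128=7.00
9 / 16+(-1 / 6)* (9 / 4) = 3 / 16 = 0.19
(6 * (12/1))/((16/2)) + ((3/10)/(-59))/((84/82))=9.00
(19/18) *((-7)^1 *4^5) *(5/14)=-24320/9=-2702.22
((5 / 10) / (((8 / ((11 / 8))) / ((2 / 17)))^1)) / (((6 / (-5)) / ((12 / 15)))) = -11 / 1632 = -0.01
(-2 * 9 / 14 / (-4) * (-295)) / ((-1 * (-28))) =-2655 / 784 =-3.39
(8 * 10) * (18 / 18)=80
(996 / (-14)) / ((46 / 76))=-18924 / 161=-117.54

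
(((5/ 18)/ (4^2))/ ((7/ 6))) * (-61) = -305/ 336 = -0.91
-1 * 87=-87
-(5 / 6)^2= -25 / 36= -0.69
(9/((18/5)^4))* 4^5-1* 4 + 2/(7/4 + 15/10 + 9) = 1822948/35721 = 51.03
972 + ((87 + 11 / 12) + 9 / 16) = 50903 / 48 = 1060.48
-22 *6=-132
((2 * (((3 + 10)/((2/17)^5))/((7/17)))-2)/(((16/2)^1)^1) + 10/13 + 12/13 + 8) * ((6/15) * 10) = 4079359145/2912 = 1400878.83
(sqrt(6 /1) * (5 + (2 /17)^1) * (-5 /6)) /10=-29 * sqrt(6) /68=-1.04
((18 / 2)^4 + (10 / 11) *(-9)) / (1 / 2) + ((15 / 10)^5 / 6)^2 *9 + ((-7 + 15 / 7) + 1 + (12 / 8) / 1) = 4137216213 / 315392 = 13117.70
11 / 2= 5.50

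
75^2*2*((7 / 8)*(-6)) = -59062.50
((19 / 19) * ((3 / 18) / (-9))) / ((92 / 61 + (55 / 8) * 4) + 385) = -61 / 1363743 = -0.00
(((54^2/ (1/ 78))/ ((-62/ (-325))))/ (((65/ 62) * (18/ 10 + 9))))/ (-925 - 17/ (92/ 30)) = -113.16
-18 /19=-0.95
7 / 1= 7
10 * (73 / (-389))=-730 / 389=-1.88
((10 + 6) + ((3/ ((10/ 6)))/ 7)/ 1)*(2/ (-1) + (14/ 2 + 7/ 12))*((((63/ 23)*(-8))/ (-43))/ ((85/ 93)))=21272634/ 420325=50.61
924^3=788889024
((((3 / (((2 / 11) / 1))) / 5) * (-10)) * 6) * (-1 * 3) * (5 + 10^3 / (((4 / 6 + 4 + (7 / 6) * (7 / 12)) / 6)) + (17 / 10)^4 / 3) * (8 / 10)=23489830053 / 43750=536910.40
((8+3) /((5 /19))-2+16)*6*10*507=1697436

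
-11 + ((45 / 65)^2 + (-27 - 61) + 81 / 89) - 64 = -2430785 / 15041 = -161.61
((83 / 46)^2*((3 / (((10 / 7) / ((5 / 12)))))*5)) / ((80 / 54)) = 1302021 / 135424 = 9.61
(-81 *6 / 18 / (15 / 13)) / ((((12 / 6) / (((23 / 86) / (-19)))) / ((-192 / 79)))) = -129168 / 322715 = -0.40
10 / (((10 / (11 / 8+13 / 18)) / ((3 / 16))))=151 / 384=0.39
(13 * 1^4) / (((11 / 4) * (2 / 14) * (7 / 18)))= 936 / 11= 85.09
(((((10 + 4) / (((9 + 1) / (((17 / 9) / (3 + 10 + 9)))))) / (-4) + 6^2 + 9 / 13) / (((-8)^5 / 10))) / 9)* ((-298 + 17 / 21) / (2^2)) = 11779094893 / 127529385984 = 0.09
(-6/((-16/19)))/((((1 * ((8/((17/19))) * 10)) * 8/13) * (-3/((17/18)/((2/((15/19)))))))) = -3757/233472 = -0.02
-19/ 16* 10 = -95/ 8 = -11.88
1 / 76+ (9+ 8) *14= 18089 / 76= 238.01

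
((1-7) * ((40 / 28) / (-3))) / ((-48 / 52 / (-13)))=845 / 21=40.24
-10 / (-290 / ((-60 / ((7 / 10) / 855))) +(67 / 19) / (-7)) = 3591000 / 179479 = 20.01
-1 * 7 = -7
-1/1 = -1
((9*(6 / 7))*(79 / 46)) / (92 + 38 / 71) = 16827 / 117530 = 0.14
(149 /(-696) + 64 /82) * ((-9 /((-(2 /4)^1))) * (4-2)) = 48489 /2378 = 20.39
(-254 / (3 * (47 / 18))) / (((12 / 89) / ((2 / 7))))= -22606 / 329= -68.71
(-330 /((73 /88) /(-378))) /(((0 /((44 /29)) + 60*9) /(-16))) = -325248 /73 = -4455.45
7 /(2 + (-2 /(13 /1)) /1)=91 /24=3.79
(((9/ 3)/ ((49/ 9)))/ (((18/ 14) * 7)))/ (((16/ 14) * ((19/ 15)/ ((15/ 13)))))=675/ 13832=0.05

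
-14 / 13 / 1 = -14 / 13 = -1.08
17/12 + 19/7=347/84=4.13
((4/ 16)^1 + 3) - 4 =-3/ 4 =-0.75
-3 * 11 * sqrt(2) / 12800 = -33 * sqrt(2) / 12800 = -0.00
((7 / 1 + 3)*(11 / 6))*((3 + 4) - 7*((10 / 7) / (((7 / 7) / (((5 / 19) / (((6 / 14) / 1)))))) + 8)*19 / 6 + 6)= -90970 / 27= -3369.26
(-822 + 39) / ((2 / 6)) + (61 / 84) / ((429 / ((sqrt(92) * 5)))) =-2349 + 305 * sqrt(23) / 18018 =-2348.92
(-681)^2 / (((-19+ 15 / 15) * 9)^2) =51529 / 2916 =17.67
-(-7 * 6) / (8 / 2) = 21 / 2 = 10.50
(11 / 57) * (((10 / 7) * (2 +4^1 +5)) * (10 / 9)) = 12100 / 3591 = 3.37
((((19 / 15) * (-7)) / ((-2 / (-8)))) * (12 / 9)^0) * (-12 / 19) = 22.40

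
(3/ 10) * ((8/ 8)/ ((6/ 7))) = 7/ 20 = 0.35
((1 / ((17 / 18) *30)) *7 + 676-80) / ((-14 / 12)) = -304086 / 595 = -511.07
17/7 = 2.43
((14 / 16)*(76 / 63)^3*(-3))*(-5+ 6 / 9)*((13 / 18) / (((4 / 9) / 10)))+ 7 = 11841757 / 35721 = 331.51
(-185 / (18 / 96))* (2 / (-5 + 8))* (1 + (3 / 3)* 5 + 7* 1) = -76960 / 9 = -8551.11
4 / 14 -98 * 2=-1370 / 7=-195.71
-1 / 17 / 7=-0.01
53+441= 494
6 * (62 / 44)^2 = 2883 / 242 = 11.91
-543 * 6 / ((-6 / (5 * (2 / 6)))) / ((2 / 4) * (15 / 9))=1086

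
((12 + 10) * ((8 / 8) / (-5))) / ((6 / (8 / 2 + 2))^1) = -22 / 5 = -4.40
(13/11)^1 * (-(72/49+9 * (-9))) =50661/539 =93.99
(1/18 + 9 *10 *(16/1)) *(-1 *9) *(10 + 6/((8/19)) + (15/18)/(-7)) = -7505981/24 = -312749.21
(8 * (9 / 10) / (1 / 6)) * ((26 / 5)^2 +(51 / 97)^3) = 133981176168 / 114084125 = 1174.41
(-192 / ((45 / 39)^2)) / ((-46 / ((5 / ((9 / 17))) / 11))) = 91936 / 34155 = 2.69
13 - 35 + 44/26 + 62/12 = -1181/78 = -15.14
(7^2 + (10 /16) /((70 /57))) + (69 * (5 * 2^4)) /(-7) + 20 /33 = -389905 /528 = -738.46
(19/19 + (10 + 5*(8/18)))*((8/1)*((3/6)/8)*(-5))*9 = -595/2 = -297.50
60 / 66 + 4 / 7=1.48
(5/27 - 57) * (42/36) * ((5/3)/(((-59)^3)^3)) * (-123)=-0.00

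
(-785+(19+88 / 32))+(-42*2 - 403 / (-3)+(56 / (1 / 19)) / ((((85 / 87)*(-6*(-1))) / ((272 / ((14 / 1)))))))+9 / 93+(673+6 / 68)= 110248453 / 31620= 3486.67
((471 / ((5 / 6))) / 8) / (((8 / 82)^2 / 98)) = 116387397 / 160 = 727421.23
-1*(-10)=10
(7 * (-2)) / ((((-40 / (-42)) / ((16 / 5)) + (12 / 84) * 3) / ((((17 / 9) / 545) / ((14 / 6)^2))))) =-408 / 33245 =-0.01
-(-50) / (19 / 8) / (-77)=-400 / 1463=-0.27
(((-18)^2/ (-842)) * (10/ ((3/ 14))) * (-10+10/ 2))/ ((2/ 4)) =75600/ 421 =179.57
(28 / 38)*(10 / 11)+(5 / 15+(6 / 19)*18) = 4193 / 627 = 6.69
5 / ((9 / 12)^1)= 20 / 3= 6.67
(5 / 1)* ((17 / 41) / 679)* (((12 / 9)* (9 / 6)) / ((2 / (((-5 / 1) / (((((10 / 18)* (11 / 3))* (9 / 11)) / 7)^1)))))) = -255 / 3977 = -0.06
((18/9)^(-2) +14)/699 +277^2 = 71511447/932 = 76729.02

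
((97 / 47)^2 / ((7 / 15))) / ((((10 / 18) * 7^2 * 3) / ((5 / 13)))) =423405 / 9849931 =0.04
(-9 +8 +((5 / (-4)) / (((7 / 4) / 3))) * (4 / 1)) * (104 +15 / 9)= -21239 / 21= -1011.38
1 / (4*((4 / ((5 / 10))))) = 1 / 32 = 0.03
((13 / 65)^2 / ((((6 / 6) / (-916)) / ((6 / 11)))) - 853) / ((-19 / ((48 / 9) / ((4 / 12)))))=3841136 / 5225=735.15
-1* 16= -16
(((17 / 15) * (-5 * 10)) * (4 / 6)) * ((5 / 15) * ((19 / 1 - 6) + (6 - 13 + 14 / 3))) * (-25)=272000 / 81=3358.02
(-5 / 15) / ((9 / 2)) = -2 / 27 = -0.07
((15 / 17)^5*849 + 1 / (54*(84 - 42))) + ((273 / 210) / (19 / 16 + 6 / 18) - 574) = -139963029887543 / 1175386021740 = -119.08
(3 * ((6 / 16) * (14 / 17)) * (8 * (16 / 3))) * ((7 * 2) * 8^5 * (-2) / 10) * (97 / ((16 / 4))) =-7475822592 / 85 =-87950854.02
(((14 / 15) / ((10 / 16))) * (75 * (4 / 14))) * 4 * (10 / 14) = 640 / 7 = 91.43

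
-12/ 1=-12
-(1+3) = -4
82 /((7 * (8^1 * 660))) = 41 /18480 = 0.00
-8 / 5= -1.60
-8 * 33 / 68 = -66 / 17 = -3.88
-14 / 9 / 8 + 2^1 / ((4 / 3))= 47 / 36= 1.31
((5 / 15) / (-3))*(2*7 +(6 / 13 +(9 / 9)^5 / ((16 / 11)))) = -3151 / 1872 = -1.68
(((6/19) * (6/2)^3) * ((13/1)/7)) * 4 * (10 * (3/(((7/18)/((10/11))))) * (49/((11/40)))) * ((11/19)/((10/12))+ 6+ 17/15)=270632793600/43681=6195663.87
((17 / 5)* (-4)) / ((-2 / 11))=374 / 5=74.80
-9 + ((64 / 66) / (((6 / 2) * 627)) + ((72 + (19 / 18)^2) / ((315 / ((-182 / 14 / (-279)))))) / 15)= -8836348469357 / 981951408900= -9.00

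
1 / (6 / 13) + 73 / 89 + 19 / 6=1643 / 267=6.15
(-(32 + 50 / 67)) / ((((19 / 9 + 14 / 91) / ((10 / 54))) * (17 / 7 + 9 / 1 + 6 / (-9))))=-99827 / 401263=-0.25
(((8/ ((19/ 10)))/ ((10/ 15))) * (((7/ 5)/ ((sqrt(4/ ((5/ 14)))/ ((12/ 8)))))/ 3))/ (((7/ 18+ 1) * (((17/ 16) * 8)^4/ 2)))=1728 * sqrt(70)/ 39672475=0.00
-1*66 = -66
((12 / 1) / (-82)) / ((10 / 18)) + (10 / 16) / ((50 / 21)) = -0.00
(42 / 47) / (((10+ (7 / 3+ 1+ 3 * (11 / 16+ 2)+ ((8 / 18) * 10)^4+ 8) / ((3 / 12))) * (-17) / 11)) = -1732104 / 4937653009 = -0.00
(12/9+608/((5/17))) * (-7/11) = -217196/165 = -1316.34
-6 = -6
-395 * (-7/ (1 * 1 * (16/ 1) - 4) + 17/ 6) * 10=-17775/ 2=-8887.50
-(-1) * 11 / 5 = 11 / 5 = 2.20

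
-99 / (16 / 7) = -693 / 16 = -43.31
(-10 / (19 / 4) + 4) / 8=9 / 38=0.24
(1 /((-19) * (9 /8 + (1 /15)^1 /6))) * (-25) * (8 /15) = 4800 /7771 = 0.62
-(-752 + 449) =303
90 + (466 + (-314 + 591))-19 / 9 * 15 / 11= 27394 / 33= 830.12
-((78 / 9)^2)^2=-456976 / 81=-5641.68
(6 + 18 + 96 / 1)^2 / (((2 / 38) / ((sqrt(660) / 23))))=547200 * sqrt(165) / 23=305604.84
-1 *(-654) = 654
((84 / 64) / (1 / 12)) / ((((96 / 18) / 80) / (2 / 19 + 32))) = 288225 / 38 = 7584.87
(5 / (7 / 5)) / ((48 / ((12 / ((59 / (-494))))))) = -6175 / 826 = -7.48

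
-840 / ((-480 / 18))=63 / 2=31.50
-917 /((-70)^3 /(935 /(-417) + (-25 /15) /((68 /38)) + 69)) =122260597 /694722000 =0.18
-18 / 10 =-9 / 5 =-1.80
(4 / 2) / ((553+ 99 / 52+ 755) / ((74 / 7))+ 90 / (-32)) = 15392 / 931965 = 0.02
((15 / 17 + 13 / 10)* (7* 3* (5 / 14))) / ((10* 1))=1113 / 680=1.64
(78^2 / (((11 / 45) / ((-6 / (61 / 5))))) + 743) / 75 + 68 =-4292747 / 50325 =-85.30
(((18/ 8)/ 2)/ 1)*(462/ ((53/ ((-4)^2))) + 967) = 527787/ 424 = 1244.78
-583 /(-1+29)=-583 /28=-20.82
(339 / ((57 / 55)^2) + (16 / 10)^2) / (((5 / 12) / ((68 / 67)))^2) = 1912102497024 / 1012830625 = 1887.88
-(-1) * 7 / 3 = 7 / 3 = 2.33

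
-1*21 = -21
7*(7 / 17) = 49 / 17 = 2.88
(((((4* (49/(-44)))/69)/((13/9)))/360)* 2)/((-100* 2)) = 49/39468000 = 0.00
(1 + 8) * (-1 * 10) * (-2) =180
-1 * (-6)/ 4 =3/ 2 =1.50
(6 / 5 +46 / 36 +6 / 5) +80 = 7531 / 90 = 83.68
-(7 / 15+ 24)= -367 / 15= -24.47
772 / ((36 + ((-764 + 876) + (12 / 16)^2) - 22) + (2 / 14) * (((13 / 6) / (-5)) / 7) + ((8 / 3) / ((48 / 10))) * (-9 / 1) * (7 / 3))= 3026240 / 450357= 6.72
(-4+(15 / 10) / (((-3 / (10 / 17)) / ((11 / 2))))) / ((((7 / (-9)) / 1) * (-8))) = -1719 / 1904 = -0.90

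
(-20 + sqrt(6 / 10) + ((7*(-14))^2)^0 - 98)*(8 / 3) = -312 + 8*sqrt(15) / 15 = -309.93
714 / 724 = 357 / 362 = 0.99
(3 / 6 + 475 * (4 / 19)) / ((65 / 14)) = 21.65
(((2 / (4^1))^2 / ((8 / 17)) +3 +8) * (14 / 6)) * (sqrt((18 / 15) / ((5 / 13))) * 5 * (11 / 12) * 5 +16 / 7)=123 / 2 +15785 * sqrt(78) / 128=1150.64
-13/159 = -0.08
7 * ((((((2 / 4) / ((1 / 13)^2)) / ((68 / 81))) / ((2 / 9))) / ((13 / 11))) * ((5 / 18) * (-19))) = -14159.37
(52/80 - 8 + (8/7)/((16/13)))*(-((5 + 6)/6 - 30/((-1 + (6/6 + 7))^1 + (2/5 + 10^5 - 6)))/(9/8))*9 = 1647920041/17500245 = 94.17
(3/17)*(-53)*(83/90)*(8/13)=-17596/3315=-5.31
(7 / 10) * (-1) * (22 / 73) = -77 / 365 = -0.21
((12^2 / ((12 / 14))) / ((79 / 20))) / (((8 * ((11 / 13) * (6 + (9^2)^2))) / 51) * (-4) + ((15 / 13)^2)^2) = -1631404320 / 133667161889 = -0.01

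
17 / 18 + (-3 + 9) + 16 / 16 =143 / 18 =7.94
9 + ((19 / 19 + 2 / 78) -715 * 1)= -27494 / 39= -704.97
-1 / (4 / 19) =-4.75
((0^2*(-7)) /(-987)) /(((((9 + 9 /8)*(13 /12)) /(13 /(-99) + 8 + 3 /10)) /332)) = 0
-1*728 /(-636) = 182 /159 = 1.14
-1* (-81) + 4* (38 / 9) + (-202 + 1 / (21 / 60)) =-6379 / 63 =-101.25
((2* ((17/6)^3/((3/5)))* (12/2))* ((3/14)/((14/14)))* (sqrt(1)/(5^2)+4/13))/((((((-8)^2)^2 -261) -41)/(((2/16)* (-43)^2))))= 1026507481/497165760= 2.06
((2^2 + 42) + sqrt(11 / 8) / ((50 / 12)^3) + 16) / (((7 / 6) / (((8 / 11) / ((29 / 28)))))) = 10368*sqrt(22) / 4984375 + 11904 / 319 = 37.33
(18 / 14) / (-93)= -3 / 217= -0.01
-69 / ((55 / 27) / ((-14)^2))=-365148 / 55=-6639.05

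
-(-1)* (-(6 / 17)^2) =-36 / 289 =-0.12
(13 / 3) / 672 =13 / 2016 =0.01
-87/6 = -29/2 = -14.50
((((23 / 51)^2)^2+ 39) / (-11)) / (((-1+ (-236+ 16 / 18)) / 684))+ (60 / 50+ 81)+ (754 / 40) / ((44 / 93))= 826676546921 / 6247370800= 132.32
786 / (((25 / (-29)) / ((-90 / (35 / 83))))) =194595.63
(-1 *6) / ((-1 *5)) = 6 / 5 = 1.20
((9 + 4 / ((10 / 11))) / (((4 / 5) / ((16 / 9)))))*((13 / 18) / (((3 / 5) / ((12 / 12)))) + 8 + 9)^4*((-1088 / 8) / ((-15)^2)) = -2127001475004838 / 1076168025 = -1976458.53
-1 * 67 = -67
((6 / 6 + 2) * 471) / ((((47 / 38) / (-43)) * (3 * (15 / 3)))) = -3274.95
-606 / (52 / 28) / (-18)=707 / 39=18.13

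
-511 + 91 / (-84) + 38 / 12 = -6107 / 12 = -508.92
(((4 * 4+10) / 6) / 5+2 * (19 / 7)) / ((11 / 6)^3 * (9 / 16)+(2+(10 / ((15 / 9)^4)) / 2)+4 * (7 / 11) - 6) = 23267200 / 9829883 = 2.37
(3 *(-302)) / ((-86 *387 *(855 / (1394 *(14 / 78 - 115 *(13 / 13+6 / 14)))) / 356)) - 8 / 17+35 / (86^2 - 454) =-10160716146907759 / 3917922593130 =-2593.39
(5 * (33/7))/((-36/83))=-4565/84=-54.35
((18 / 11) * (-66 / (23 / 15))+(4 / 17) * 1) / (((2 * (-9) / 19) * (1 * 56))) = 65189 / 49266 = 1.32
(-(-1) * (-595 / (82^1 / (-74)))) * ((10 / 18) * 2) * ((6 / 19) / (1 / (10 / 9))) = 4403000 / 21033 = 209.34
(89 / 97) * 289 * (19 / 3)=488699 / 291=1679.38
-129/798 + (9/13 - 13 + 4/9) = -374239/31122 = -12.02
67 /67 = 1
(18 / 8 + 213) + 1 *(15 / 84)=1508 / 7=215.43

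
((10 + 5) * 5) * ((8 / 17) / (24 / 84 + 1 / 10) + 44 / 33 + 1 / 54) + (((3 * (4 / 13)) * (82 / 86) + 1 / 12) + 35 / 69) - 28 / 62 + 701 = 894.91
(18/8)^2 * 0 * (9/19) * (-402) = 0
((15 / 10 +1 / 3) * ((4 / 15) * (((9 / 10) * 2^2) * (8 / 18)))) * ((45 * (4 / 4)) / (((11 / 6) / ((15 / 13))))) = 288 / 13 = 22.15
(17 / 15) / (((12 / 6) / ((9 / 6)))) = 17 / 20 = 0.85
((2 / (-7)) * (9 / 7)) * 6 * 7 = -108 / 7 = -15.43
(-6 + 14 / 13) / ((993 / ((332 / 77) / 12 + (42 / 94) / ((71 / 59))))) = -36043520 / 9950863923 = -0.00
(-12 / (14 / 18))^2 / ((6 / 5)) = 9720 / 49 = 198.37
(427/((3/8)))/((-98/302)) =-73688/21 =-3508.95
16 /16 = 1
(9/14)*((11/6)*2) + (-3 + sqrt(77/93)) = -9/14 + sqrt(7161)/93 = 0.27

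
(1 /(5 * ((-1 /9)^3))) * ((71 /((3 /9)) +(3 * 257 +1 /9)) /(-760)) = 717417 /3800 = 188.79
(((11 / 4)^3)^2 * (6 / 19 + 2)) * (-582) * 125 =-708845845125 / 9728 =-72866554.80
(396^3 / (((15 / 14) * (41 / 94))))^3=20214387050622488022794253631488 / 8615125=2346383488413979834627385.00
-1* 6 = -6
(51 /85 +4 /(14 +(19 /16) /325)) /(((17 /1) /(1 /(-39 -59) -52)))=-547854443 /202194090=-2.71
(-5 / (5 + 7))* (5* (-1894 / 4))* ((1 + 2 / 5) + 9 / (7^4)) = 19948555 / 14406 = 1384.74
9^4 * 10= 65610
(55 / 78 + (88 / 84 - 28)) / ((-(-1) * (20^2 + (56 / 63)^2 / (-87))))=-1980207 / 30177056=-0.07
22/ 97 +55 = 5357/ 97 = 55.23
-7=-7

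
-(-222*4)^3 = 700227072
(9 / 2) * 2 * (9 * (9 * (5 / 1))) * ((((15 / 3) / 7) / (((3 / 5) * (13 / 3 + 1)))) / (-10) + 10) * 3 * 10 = 1091059.15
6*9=54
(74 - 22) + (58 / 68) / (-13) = 22955 / 442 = 51.93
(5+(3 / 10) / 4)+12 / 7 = 1901 / 280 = 6.79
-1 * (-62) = 62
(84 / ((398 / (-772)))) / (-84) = 386 / 199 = 1.94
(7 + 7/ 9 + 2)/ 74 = 44/ 333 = 0.13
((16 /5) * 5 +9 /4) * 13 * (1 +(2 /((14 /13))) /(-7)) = 8541 /49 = 174.31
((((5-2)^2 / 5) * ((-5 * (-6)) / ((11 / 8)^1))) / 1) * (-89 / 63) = -4272 / 77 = -55.48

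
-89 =-89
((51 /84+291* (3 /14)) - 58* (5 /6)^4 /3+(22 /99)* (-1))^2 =2853.54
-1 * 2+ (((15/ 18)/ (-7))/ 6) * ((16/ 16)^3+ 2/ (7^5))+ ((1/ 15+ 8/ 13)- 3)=-398062807/ 91766220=-4.34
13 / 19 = 0.68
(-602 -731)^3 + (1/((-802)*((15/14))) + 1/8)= -113976696934481/48120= -2368593036.88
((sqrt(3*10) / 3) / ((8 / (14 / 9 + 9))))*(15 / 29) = 475*sqrt(30) / 2088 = 1.25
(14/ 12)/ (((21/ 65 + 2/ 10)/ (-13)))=-5915/ 204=-29.00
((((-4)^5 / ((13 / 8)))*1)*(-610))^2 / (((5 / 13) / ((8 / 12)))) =9988483317760 / 39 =256114956865.64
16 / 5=3.20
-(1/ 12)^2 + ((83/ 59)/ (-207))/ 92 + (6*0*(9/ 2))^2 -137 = -137.01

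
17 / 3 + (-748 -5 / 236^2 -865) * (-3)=4844.67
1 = 1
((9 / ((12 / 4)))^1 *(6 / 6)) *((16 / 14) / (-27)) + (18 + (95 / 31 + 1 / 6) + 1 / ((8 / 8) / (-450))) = -1675267 / 3906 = -428.90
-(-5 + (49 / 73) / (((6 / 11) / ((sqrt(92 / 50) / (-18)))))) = 539 * sqrt(46) / 39420 + 5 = 5.09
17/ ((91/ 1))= 17/ 91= 0.19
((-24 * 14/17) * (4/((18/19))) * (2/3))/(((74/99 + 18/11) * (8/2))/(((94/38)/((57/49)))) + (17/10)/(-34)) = -4312689920/343723731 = -12.55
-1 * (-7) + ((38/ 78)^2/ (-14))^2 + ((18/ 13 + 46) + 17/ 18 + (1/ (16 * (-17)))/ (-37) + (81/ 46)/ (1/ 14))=2098665249764011/ 26239343942448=79.98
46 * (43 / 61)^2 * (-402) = -9188.85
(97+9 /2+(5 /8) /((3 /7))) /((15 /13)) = 32123 /360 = 89.23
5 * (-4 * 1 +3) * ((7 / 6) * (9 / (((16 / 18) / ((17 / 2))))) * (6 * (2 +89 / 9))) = -572985 / 16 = -35811.56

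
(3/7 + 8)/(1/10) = 590/7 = 84.29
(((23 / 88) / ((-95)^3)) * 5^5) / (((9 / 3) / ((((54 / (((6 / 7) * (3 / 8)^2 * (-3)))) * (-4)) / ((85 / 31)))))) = -798560 / 11543697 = -0.07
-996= -996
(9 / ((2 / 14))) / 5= 63 / 5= 12.60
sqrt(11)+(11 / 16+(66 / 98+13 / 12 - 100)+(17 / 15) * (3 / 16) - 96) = -568429 / 2940+sqrt(11) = -190.03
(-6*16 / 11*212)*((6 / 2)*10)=-610560 / 11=-55505.45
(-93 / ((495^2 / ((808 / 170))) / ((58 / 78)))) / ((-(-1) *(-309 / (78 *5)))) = 726392 / 429038775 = 0.00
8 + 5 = 13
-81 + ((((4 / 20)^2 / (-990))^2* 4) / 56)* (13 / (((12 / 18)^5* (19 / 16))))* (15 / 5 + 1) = -81.00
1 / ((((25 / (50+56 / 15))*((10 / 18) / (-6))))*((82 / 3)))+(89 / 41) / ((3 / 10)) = 490964 / 76875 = 6.39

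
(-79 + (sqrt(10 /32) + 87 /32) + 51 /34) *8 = -2393 /4 + 2 *sqrt(5) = -593.78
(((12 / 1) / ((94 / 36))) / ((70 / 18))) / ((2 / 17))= 16524 / 1645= 10.04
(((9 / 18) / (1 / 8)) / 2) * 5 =10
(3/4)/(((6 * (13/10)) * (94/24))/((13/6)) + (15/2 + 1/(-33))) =495/14236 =0.03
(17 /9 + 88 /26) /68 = 617 /7956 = 0.08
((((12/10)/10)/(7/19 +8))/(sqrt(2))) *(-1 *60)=-114 *sqrt(2)/265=-0.61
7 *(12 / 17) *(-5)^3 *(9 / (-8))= 23625 / 34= 694.85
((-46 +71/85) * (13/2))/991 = -49907/168470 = -0.30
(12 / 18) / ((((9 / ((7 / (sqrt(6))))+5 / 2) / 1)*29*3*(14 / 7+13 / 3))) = -980 / 1188507+168*sqrt(6) / 396169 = 0.00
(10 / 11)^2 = 100 / 121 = 0.83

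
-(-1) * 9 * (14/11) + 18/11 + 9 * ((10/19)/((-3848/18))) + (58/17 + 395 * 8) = 10857165933/3417986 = 3176.48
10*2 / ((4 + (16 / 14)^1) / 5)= 175 / 9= 19.44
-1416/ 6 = -236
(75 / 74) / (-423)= -25 / 10434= -0.00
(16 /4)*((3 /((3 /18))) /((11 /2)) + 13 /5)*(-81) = -104652 /55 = -1902.76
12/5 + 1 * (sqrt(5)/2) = sqrt(5)/2 + 12/5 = 3.52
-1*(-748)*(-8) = -5984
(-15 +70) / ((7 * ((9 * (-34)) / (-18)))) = 55 / 119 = 0.46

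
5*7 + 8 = 43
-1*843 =-843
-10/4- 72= -74.50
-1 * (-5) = 5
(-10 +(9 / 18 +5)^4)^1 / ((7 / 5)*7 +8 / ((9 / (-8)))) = 651645 / 1936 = 336.59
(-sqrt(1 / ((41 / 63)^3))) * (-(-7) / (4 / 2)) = -1323 * sqrt(287) / 3362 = -6.67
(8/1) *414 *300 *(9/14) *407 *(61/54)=2055675600/7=293667942.86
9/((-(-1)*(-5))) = -9/5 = -1.80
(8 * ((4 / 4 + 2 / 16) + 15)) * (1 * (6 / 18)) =43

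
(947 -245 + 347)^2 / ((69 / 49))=53919649 / 69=781444.19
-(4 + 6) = -10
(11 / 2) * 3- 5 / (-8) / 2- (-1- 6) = 381 / 16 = 23.81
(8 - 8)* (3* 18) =0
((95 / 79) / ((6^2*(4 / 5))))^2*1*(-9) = -225625 / 14379264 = -0.02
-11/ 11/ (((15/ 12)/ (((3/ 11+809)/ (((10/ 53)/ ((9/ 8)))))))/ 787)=-3038001.73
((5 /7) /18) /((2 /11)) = 55 /252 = 0.22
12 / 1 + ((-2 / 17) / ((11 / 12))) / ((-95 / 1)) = 213204 / 17765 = 12.00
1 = 1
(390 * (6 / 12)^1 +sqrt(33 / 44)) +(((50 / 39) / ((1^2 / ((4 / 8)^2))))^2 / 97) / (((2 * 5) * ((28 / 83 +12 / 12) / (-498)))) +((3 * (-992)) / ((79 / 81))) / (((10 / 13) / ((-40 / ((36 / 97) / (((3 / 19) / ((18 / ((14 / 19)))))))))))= 2959.16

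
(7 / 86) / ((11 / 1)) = 7 / 946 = 0.01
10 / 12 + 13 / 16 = 79 / 48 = 1.65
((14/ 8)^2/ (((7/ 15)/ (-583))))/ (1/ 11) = -673365/ 16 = -42085.31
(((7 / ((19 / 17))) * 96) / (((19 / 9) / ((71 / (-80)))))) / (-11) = 456246 / 19855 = 22.98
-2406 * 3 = -7218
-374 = -374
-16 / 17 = -0.94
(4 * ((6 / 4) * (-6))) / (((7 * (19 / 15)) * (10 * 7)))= -54 / 931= -0.06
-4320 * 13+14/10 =-280793/5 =-56158.60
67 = 67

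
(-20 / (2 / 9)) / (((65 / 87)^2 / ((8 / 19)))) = -1089936 / 16055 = -67.89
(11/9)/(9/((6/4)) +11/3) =11/87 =0.13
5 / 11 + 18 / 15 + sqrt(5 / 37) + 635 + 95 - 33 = sqrt(185) / 37 + 38426 / 55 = 699.02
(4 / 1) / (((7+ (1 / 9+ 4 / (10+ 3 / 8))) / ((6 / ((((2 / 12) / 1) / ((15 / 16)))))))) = 20169 / 1120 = 18.01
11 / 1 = 11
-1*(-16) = 16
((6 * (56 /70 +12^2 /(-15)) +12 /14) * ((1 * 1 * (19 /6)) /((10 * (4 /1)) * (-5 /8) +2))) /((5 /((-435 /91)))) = -500859 /73255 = -6.84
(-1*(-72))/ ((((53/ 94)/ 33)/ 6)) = 25284.23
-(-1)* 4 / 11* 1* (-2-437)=-1756 / 11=-159.64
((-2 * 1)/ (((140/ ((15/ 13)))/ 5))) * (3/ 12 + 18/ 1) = -1.50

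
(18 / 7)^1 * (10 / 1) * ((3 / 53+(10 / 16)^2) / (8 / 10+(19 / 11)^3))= 454303575 / 235178384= 1.93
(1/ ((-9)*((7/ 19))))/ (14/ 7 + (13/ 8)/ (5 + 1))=-304/ 2289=-0.13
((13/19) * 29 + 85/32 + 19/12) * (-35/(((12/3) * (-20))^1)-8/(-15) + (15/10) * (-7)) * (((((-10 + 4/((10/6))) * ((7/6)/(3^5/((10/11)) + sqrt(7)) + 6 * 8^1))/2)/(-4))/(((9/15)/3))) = -2296797847196405/43894142976 + 3515976625 * sqrt(7)/197523643392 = -52325.79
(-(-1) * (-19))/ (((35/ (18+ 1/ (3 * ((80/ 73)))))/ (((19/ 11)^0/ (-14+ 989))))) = -83467/ 8190000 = -0.01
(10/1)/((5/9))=18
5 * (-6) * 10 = -300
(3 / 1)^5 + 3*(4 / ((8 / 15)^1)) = 531 / 2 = 265.50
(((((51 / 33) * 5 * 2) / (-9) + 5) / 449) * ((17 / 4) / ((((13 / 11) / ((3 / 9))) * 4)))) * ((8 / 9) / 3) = 425 / 654642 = 0.00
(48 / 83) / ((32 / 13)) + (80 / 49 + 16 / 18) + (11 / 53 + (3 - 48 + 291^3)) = 95609439725857 / 3879918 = 24642128.96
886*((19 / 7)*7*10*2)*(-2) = -673360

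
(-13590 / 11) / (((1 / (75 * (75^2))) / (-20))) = 114665625000 / 11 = 10424147727.27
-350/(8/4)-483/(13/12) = -8071/13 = -620.85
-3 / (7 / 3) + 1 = -2 / 7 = -0.29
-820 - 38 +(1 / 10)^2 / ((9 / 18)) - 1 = -42949 / 50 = -858.98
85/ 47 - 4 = -103/ 47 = -2.19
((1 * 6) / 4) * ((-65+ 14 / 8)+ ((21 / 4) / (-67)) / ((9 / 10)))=-50923 / 536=-95.01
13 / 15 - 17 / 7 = -164 / 105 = -1.56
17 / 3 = 5.67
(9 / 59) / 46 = 9 / 2714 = 0.00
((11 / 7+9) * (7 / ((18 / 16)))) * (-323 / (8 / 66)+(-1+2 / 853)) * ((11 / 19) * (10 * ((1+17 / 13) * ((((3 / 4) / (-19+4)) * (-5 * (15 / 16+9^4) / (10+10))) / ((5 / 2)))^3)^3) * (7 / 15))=-40168827737122746563310691709828993563321931730690511509 / 156600270152601174016000000000000000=-256505481746485551444.18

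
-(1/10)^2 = -1/100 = -0.01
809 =809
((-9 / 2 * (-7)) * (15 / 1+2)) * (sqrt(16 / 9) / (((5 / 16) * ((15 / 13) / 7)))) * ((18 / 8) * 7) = 5457816 / 25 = 218312.64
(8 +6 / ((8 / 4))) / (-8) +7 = 45 / 8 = 5.62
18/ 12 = 3/ 2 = 1.50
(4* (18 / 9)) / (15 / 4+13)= 32 / 67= 0.48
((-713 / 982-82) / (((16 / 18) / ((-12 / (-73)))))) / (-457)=2193399 / 65521004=0.03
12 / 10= 6 / 5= 1.20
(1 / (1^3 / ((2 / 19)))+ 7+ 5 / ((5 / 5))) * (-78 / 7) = -17940 / 133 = -134.89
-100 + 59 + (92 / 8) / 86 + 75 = 5871 / 172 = 34.13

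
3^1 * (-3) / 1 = -9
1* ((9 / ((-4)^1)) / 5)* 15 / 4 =-27 / 16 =-1.69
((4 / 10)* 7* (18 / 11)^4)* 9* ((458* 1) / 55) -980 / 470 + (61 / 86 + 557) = 33528595404411 / 16274203550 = 2060.23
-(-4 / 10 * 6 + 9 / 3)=-3 / 5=-0.60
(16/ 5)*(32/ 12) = 128/ 15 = 8.53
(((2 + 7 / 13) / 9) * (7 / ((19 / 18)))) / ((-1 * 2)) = -231 / 247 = -0.94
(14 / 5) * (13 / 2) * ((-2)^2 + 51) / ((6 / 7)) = 7007 / 6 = 1167.83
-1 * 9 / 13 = -9 / 13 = -0.69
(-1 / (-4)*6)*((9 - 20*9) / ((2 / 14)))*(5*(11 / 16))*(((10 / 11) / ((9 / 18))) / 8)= -89775 / 64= -1402.73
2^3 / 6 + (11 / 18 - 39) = -667 / 18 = -37.06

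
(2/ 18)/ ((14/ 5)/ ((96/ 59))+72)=80/ 53079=0.00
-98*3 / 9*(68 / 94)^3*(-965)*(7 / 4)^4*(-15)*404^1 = -281678497618525 / 415292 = -678266129.90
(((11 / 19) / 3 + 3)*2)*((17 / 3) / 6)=6.03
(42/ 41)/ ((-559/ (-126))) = 5292/ 22919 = 0.23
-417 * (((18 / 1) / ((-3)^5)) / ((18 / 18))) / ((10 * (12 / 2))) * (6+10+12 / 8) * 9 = 973 / 12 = 81.08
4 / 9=0.44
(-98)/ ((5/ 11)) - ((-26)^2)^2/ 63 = -2352794/ 315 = -7469.19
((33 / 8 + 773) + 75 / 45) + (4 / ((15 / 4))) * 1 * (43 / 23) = 718323 / 920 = 780.79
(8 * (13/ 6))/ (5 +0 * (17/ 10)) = 3.47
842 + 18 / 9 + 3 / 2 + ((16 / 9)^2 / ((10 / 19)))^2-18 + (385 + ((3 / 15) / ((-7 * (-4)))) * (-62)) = 1433056078 / 1148175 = 1248.12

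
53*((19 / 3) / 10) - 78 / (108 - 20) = 21569 / 660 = 32.68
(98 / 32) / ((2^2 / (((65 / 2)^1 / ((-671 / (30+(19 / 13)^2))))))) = -1330595 / 1116544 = -1.19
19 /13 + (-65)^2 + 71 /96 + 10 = 4237.20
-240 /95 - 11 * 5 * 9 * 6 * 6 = -338628 /19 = -17822.53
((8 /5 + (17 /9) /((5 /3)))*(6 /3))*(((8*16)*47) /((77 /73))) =36011776 /1155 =31179.03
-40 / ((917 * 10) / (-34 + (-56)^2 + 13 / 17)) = -210988 / 15589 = -13.53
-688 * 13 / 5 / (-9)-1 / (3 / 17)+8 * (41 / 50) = 199.65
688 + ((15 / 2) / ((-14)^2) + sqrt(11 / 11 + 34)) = sqrt(35) + 269711 / 392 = 693.95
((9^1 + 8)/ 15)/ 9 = 17/ 135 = 0.13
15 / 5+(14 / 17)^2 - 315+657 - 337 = 2508 / 289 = 8.68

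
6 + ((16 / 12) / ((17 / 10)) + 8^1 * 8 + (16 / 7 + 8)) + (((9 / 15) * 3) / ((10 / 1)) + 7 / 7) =1468163 / 17850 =82.25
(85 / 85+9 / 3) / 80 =1 / 20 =0.05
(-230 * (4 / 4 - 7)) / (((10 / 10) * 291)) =460 / 97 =4.74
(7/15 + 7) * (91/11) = 10192/165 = 61.77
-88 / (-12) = 7.33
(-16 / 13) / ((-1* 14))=0.09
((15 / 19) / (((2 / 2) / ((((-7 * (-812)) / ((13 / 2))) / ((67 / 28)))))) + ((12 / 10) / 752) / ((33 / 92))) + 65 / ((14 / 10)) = 200600448039 / 598908310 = 334.94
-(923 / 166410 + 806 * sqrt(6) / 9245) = -806 * sqrt(6) / 9245 - 923 / 166410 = -0.22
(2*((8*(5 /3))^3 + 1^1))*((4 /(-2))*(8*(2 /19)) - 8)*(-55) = 2526133.49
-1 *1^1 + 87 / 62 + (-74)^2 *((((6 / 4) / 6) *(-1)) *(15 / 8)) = -636485 / 248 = -2566.47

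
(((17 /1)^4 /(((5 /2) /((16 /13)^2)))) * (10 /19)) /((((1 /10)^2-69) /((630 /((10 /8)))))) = -4310485401600 /22152689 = -194580.69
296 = 296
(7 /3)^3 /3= 343 /81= 4.23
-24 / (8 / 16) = -48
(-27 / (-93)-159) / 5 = -984 / 31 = -31.74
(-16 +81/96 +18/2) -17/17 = -229/32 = -7.16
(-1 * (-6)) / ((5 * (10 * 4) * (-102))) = -1 / 3400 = -0.00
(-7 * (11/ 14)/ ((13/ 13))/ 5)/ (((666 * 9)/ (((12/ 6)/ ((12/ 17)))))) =-187/ 359640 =-0.00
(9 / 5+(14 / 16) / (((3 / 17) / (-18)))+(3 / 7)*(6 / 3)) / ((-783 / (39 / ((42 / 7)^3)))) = 5837 / 292320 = 0.02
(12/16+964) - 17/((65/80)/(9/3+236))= -209865/52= -4035.87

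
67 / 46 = 1.46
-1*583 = -583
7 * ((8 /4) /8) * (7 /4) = 3.06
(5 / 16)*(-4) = -5 / 4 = -1.25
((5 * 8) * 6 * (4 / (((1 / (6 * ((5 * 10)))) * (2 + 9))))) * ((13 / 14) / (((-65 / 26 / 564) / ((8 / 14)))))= -1689292800 / 539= -3134123.93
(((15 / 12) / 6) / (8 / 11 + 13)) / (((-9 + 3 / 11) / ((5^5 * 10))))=-9453125 / 173952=-54.34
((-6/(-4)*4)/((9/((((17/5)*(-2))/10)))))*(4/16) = -17/150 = -0.11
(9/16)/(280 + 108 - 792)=-9/6464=-0.00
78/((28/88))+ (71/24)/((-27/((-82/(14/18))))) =9241/36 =256.69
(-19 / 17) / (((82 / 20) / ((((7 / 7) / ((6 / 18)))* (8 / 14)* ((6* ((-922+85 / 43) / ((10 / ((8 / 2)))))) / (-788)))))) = -54119448 / 41330009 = -1.31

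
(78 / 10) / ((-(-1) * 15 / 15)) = 39 / 5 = 7.80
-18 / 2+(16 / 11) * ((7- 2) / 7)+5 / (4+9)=-7584 / 1001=-7.58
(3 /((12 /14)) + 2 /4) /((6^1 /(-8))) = -16 /3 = -5.33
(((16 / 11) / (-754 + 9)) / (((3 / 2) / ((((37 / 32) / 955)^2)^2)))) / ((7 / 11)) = -1874161 / 426421397152665600000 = -0.00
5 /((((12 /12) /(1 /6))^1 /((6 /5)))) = 1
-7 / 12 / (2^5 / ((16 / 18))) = -7 / 432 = -0.02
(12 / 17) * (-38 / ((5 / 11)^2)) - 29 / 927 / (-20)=-204590143 / 1575900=-129.82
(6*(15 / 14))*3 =135 / 7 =19.29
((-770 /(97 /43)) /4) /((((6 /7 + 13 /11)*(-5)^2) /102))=-13002297 /76145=-170.76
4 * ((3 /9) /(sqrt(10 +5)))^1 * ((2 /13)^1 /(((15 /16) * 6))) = 64 * sqrt(15) /26325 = 0.01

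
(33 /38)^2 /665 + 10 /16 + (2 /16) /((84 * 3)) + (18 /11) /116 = 14131608797 /22055251680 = 0.64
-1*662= -662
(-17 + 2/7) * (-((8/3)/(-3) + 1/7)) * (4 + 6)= -6110/49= -124.69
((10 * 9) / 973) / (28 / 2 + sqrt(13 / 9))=1620 / 243389 - 270 * sqrt(13) / 1703723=0.01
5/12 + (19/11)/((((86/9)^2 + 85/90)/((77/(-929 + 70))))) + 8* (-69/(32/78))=-29602066001/22007580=-1345.09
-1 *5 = -5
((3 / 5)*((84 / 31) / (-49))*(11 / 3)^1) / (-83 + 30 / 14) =66 / 43865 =0.00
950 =950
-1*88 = -88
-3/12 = -1/4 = -0.25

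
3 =3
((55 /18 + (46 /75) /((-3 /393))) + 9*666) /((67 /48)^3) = 16358516736 /7519075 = 2175.60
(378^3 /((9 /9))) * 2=108020304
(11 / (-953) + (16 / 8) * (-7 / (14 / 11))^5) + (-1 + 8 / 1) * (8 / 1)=-152627891 / 15248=-10009.70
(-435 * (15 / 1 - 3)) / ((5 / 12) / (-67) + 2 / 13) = -54559440 / 1543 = -35359.33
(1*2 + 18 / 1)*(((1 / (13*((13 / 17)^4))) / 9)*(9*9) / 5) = 3006756 / 371293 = 8.10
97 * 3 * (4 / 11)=1164 / 11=105.82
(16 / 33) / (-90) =-8 / 1485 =-0.01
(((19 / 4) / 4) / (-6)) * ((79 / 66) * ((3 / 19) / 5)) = -79 / 10560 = -0.01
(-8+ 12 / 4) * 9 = -45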